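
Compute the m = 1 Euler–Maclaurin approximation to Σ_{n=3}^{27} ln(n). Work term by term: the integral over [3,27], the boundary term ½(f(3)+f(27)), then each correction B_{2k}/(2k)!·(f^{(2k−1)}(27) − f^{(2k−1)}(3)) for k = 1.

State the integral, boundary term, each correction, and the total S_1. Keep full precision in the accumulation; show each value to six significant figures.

S_1 ≈ 63.8643

The integral term ∫_3^27 ln(x) dx = 61.6918.
Endpoint term: (f(3) + f(27))/2 = (1.09861 + 3.29584)/2 = 2.19722.
Running total after boundary: 63.8890.
k=1: B_{2}/(2)! × [f^{(1)}(27) − f^{(1)}(3)] = 1/12 × (0.0370370 − 0.333333) = -0.0246914.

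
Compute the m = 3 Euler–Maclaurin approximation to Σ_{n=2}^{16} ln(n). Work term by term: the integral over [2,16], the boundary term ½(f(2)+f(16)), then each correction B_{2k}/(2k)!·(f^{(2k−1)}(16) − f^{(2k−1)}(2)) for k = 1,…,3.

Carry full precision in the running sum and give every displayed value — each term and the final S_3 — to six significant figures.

S_3 ≈ 30.6719

∫_2^16 ln(x) dx evaluates to 28.9751.
Endpoint term: (f(2) + f(16))/2 = (0.693147 + 2.77259)/2 = 1.73287.
Running total after boundary: 30.7080.
Correction k=1: B_{2}/2! · (f^{(1)}(16) − f^{(1)}(2)) = 1/12 · (0.0625000 − 0.500000) = -0.0364583.
Partial sum through k=1: 30.6715.
Correction k=2: B_{4}/4! · (f^{(3)}(16) − f^{(3)}(2)) = −1/720 · (0.000488281 − 0.250000) = 0.000346544.
Partial sum through k=2: 30.6719.
Correction k=3: B_{6}/6! · (f^{(5)}(16) − f^{(5)}(2)) = 1/30240 · (2.28882e-05 − 0.750000) = -2.48008e-05.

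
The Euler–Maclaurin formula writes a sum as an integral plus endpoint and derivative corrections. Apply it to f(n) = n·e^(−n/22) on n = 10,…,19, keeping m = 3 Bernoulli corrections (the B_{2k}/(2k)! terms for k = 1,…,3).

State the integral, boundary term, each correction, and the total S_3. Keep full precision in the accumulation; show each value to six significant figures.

The integral term ∫_10^19 x·e^(−x/22) dx = 66.5477.
Endpoint term: (f(10) + f(19))/2 = (6.34736 + 8.01090)/2 = 7.17913.
So far: 73.7268.
Correction k=1: B_{2}/2! · (f^{(1)}(19) − f^{(1)}(10)) = 1/12 · (0.0574945 − 0.346220) = -0.0240604.
Running total after k=1: 73.7028.
Correction k=2: B_{4}/4! · (f^{(3)}(19) − f^{(3)}(10)) = −1/720 · (0.00186105 − 0.00333821) = 2.05161e-06.
Running total after k=2: 73.7028.
Correction k=3: B_{6}/6! · (f^{(5)}(19) − f^{(5)}(10)) = 1/30240 · (7.44484e-06 − 1.23163e-05) = -1.61093e-10.

S_3 ≈ 73.7028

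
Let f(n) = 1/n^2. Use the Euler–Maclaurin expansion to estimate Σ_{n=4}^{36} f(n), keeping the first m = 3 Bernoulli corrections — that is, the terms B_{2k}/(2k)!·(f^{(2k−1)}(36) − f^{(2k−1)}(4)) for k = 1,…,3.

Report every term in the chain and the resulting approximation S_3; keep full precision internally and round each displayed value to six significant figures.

The integral term ∫_4^36 1/x^2 dx = 0.222222.
½[f(4) + f(36)] = ½[0.0625000 + 0.000771605] = 0.0316358.
Running total after boundary: 0.253858.
Order-1 term: 1/12 · (-4.28669e-05 − (-0.0312500)) = 0.00260059.
Running total after k=1: 0.256459.
Order-2 term: −1/720 · (-3.96916e-07 − (-0.0234375)) = -3.25515e-05.
Running total after k=2: 0.256426.
Order-3 term: 1/30240 · (-9.18787e-09 − (-0.0439453)) = 1.45322e-06.

S_3 ≈ 0.256428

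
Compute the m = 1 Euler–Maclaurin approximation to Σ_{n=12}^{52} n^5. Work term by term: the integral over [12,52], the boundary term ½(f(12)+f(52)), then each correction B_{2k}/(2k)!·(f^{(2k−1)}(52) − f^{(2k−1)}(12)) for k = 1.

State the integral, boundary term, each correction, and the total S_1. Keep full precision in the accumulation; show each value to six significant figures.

S_1 ≈ 3.48787e+09

Integral: ∫_12^52 x^5 dx = 3.29460e+09.
Boundary: ½(f(12) + f(52)) = ½(248832 + 3.80204e+08) = 1.90226e+08.
Running total after boundary: 3.48483e+09.
k=1: B_{2}/(2)! × [f^{(1)}(52) − f^{(1)}(12)] = 1/12 × (3.65581e+07 − 103680) = 3.03787e+06.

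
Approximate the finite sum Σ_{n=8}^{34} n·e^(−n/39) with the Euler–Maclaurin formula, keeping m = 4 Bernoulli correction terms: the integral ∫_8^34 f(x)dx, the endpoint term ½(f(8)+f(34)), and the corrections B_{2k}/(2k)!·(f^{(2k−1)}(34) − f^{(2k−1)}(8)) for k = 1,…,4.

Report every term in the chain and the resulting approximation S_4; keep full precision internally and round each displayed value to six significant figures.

Integral: ∫_8^34 x·e^(−x/39) dx = 302.441.
½[f(8) + f(34)] = ½[6.51634 + 14.2188] = 10.3676.
Running total after boundary: 312.809.
Correction k=1: B_{2}/2! · (f^{(1)}(34) − f^{(1)}(8)) = 1/12 · (0.0536154 − 0.647457) = -0.0494868.
Partial sum through k=1: 312.759.
Correction k=2: B_{4}/4! · (f^{(3)}(34) − f^{(3)}(8)) = −1/720 · (0.000585152 − 0.00149674) = 1.26610e-06.
Partial sum through k=2: 312.759.
Correction k=3: B_{6}/6! · (f^{(5)}(34) − f^{(5)}(8)) = 1/30240 · (7.46255e-07 − 1.68823e-06) = -3.11501e-11.
Partial sum through k=3: 312.759.
Correction k=4: B_{8}/8! · (f^{(7)}(34) − f^{(7)}(8)) = −1/1209600 · (7.28333e-10 − 1.57292e-09) = 6.98239e-16.

S_4 ≈ 312.759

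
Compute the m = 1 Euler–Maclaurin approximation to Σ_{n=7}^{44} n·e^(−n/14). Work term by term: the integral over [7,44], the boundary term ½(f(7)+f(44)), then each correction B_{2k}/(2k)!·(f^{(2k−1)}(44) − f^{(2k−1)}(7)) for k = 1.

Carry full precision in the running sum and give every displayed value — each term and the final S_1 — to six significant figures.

S_1 ≈ 146.314

Integral: ∫_7^44 x·e^(−x/14) dx = 143.275.
½[f(7) + f(44)] = ½[4.24571 + 1.89901] = 3.07236.
Running total after boundary: 146.347.
Order-1 term: 1/12 · (-0.0924842 − 0.303265) = -0.0329791.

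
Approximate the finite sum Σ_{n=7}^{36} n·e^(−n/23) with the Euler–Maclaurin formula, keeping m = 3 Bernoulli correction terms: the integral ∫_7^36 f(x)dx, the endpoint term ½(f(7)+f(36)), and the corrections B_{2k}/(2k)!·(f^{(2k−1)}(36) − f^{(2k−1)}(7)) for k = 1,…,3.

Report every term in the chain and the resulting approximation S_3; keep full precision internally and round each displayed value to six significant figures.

S_3 ≈ 231.568

Integral: ∫_7^36 x·e^(−x/23) dx = 225.276.
½[f(7) + f(36)] = ½[5.16323 + 7.52553] = 6.34438.
Running total after boundary: 231.621.
Correction k=1: B_{2}/2! · (f^{(1)}(36) − f^{(1)}(7)) = 1/12 · (-0.118154 − 0.513116) = -0.0526059.
Running total after k=1: 231.568.
Correction k=2: B_{4}/4! · (f^{(3)}(36) − f^{(3)}(7)) = −1/720 · (0.000566977 − 0.00375865) = 4.43288e-06.
Running total after k=2: 231.568.
Correction k=3: B_{6}/6! · (f^{(5)}(36) − f^{(5)}(7)) = 1/30240 · (2.56580e-06 − 1.23768e-05) = -3.24438e-10.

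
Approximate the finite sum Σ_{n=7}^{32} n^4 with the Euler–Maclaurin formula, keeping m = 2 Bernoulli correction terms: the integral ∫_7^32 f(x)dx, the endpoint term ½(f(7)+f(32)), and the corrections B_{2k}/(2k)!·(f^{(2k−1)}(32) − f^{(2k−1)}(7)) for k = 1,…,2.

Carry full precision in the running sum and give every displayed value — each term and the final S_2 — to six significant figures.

Integral: ∫_7^32 x^4 dx = 6.70752e+06.
Boundary: ½(f(7) + f(32)) = ½(2401.00 + 1.04858e+06) = 525488.
So far: 7.23301e+06.
Correction k=1: B_{2}/2! · (f^{(1)}(32) − f^{(1)}(7)) = 1/12 · (131072 − 1372.00) = 10808.3.
After k=1: 7.24382e+06.
Correction k=2: B_{4}/4! · (f^{(3)}(32) − f^{(3)}(7)) = −1/720 · (768.000 − 168.000) = -0.833333.

S_2 ≈ 7.24382e+06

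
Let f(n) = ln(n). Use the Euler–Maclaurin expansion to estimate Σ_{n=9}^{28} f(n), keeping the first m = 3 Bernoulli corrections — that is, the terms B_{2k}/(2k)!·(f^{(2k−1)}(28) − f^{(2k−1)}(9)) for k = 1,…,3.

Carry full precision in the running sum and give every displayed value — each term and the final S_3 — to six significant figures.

Integral: ∫_9^28 ln(x) dx = 54.5267.
Boundary: ½(f(9) + f(28)) = ½(2.19722 + 3.33220) = 2.76471.
So far: 57.2914.
Correction k=1: B_{2}/2! · (f^{(1)}(28) − f^{(1)}(9)) = 1/12 · (0.0357143 − 0.111111) = -0.00628307.
Partial sum through k=1: 57.2851.
Correction k=2: B_{4}/4! · (f^{(3)}(28) − f^{(3)}(9)) = −1/720 · (9.11079e-05 − 0.00274348) = 3.68386e-06.
Partial sum through k=2: 57.2851.
Correction k=3: B_{6}/6! · (f^{(5)}(28) − f^{(5)}(9)) = 1/30240 · (1.39451e-06 − 0.000406442) = -1.33944e-08.

S_3 ≈ 57.2851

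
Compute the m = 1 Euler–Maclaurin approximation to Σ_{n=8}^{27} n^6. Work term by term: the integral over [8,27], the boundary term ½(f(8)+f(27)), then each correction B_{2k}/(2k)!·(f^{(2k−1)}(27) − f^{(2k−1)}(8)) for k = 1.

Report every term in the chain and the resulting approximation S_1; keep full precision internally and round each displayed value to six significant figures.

S_1 ≈ 1.69504e+09

Integral: ∫_8^27 x^6 dx = 1.49404e+09.
Boundary: ½(f(8) + f(27)) = ½(262144 + 3.87420e+08) = 1.93841e+08.
Running total after boundary: 1.68788e+09.
k=1: B_{2}/(2)! × [f^{(1)}(27) − f^{(1)}(8)] = 1/12 × (8.60934e+07 − 196608) = 7.15807e+06.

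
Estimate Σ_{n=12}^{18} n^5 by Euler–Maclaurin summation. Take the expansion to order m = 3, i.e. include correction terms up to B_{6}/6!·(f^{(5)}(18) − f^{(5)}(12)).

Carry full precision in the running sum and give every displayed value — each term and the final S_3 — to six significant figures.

S_3 ≈ 6.27532e+06

Integral: ∫_12^18 x^5 dx = 5.17104e+06.
Endpoint term: (f(12) + f(18))/2 = (248832 + 1.88957e+06)/2 = 1.06920e+06.
Running total after boundary: 6.24024e+06.
k=1: B_{2}/(2)! × [f^{(1)}(18) − f^{(1)}(12)] = 1/12 × (524880 − 103680) = 35100.0.
After k=1: 6.27534e+06.
k=2: B_{4}/(4)! × [f^{(3)}(18) − f^{(3)}(12)] = −1/720 × (19440.0 − 8640.00) = -15.0000.
After k=2: 6.27532e+06.
k=3: B_{6}/(6)! × [f^{(5)}(18) − f^{(5)}(12)] = 1/30240 × (120.000 − 120.000) = 0.00000.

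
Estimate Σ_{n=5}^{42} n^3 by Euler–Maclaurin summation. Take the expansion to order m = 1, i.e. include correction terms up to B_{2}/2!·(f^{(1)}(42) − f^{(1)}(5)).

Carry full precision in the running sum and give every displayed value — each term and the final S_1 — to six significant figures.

∫_5^42 x^3 dx evaluates to 777768.
Endpoint term: (f(5) + f(42))/2 = (125.000 + 74088.0)/2 = 37106.5.
Integral + boundary = 814874.
Correction k=1: B_{2}/2! · (f^{(1)}(42) − f^{(1)}(5)) = 1/12 · (5292.00 − 75.0000) = 434.750.

S_1 ≈ 815309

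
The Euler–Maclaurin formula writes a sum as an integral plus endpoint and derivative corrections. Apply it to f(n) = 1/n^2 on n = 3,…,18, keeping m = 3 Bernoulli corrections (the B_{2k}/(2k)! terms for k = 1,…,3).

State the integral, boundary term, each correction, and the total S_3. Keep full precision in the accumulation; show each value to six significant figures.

The integral term ∫_3^18 1/x^2 dx = 0.277778.
Endpoint term: (f(3) + f(18))/2 = (0.111111 + 0.00308642)/2 = 0.0570988.
Integral + boundary = 0.334877.
Correction k=1: B_{2}/2! · (f^{(1)}(18) − f^{(1)}(3)) = 1/12 · (-0.000342936 − (-0.0740741)) = 0.00614426.
Partial sum through k=1: 0.341021.
Correction k=2: B_{4}/4! · (f^{(3)}(18) − f^{(3)}(3)) = −1/720 · (-1.27013e-05 − (-0.0987654)) = -0.000137157.
Partial sum through k=2: 0.340884.
Correction k=3: B_{6}/6! · (f^{(5)}(18) − f^{(5)}(3)) = 1/30240 · (-1.17605e-06 − (-0.329218)) = 1.08868e-05.

S_3 ≈ 0.340895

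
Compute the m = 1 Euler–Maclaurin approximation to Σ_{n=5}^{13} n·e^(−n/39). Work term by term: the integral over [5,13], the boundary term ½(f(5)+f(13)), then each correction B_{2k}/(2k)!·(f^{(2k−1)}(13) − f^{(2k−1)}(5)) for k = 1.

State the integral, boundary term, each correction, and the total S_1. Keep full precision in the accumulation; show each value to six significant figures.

S_1 ≈ 63.2258

The integral term ∫_5^13 x·e^(−x/39) dx = 56.3932.
Endpoint term: (f(5) + f(13))/2 = (4.39836 + 9.31491)/2 = 6.85664.
So far: 63.2499.
k=1: B_{2}/(2)! × [f^{(1)}(13) − f^{(1)}(5)] = 1/12 × (0.477688 − 0.766894) = -0.0241006.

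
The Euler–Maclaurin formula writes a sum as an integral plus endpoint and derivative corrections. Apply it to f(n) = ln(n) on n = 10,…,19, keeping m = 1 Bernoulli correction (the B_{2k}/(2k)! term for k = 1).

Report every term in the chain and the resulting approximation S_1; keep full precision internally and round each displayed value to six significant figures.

S_1 ≈ 26.5381

Integral: ∫_10^19 ln(x) dx = 23.9185.
½[f(10) + f(19)] = ½[2.30259 + 2.94444] = 2.62351.
So far: 26.5420.
Order-1 term: 1/12 · (0.0526316 − 0.100000) = -0.00394737.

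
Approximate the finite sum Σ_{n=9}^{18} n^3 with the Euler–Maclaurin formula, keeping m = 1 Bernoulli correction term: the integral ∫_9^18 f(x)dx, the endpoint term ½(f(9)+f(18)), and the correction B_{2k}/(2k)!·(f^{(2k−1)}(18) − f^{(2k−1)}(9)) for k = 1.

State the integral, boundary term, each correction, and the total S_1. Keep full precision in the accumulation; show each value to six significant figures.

∫_9^18 x^3 dx evaluates to 24603.8.
Endpoint term: (f(9) + f(18))/2 = (729.000 + 5832.00)/2 = 3280.50.
Integral + boundary = 27884.2.
Order-1 term: 1/12 · (972.000 − 243.000) = 60.7500.

S_1 ≈ 27945.0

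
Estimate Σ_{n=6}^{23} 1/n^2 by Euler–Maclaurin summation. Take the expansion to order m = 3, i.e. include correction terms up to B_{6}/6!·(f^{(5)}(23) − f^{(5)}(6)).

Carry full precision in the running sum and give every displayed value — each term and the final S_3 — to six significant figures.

The integral term ∫_6^23 1/x^2 dx = 0.123188.
½[f(6) + f(23)] = ½[0.0277778 + 0.00189036] = 0.0148341.
Running total after boundary: 0.138022.
Correction k=1: B_{2}/2! · (f^{(1)}(23) − f^{(1)}(6)) = 1/12 · (-0.000164379 − (-0.00925926)) = 0.000757907.
After k=1: 0.138780.
Correction k=2: B_{4}/4! · (f^{(3)}(23) − f^{(3)}(6)) = −1/720 · (-3.72883e-06 − (-0.00308642)) = -4.28152e-06.
After k=2: 0.138776.
Correction k=3: B_{6}/6! · (f^{(5)}(23) − f^{(5)}(6)) = 1/30240 · (-2.11465e-07 − (-0.00257202)) = 8.50465e-08.

S_3 ≈ 0.138776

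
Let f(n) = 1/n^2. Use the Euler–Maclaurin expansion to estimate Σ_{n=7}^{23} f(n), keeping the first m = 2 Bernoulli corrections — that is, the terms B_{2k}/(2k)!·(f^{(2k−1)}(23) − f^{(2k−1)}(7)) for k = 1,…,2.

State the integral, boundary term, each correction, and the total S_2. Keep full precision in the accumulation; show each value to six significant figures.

S_2 ≈ 0.110998

∫_7^23 1/x^2 dx evaluates to 0.0993789.
½[f(7) + f(23)] = ½[0.0204082 + 0.00189036] = 0.0111493.
Integral + boundary = 0.110528.
Order-1 term: 1/12 · (-0.000164379 − (-0.00583090)) = 0.000472210.
Partial sum through k=1: 0.111000.
Order-2 term: −1/720 · (-3.72883e-06 − (-0.00142798)) = -1.97812e-06.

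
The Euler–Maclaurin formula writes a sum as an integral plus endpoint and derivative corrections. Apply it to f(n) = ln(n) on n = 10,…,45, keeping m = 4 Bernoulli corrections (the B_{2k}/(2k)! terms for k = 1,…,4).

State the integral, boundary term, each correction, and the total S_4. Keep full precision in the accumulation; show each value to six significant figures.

The integral term ∫_10^45 ln(x) dx = 113.274.
Endpoint term: (f(10) + f(45))/2 = (2.30259 + 3.80666)/2 = 3.05462.
Integral + boundary = 116.329.
k=1: B_{2}/(2)! × [f^{(1)}(45) − f^{(1)}(10)] = 1/12 × (0.0222222 − 0.100000) = -0.00648148.
Running total after k=1: 116.322.
k=2: B_{4}/(4)! × [f^{(3)}(45) − f^{(3)}(10)] = −1/720 × (2.19479e-05 − 0.00200000) = 2.74729e-06.
Running total after k=2: 116.322.
k=3: B_{6}/(6)! × [f^{(5)}(45) − f^{(5)}(10)] = 1/30240 × (1.30061e-07 − 0.000240000) = -7.93221e-09.
Running total after k=3: 116.322.
k=4: B_{8}/(8)! × [f^{(7)}(45) − f^{(7)}(10)] = −1/1209600 × (1.92684e-09 − 7.20000e-05) = 5.95222e-11.

S_4 ≈ 116.322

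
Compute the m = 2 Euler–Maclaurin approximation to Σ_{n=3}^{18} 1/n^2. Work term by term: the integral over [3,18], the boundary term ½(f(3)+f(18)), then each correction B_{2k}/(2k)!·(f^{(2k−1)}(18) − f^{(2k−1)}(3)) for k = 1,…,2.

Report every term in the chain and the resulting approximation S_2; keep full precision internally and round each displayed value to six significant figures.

S_2 ≈ 0.340884

∫_3^18 1/x^2 dx evaluates to 0.277778.
Endpoint term: (f(3) + f(18))/2 = (0.111111 + 0.00308642)/2 = 0.0570988.
Integral + boundary = 0.334877.
k=1: B_{2}/(2)! × [f^{(1)}(18) − f^{(1)}(3)] = 1/12 × (-0.000342936 − (-0.0740741)) = 0.00614426.
After k=1: 0.341021.
k=2: B_{4}/(4)! × [f^{(3)}(18) − f^{(3)}(3)] = −1/720 × (-1.27013e-05 − (-0.0987654)) = -0.000137157.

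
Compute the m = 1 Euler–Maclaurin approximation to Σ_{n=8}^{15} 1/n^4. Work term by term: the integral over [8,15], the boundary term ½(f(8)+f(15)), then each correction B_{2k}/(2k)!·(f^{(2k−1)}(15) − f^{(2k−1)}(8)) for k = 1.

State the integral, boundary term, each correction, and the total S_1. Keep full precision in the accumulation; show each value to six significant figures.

S_1 ≈ 0.000693957

The integral term ∫_8^15 1/x^4 dx = 0.000552276.
Endpoint term: (f(8) + f(15))/2 = (0.000244141 + 1.97531e-05)/2 = 0.000131947.
So far: 0.000684223.
Order-1 term: 1/12 · (-5.26749e-06 − (-0.000122070)) = 9.73357e-06.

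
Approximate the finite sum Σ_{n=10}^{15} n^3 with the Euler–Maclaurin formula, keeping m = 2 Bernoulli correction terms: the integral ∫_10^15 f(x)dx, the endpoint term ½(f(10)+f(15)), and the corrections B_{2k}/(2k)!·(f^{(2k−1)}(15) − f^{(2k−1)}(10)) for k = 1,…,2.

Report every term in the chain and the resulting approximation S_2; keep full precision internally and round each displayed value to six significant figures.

The integral term ∫_10^15 x^3 dx = 10156.2.
Boundary: ½(f(10) + f(15)) = ½(1000.00 + 3375.00) = 2187.50.
Integral + boundary = 12343.8.
Order-1 term: 1/12 · (675.000 − 300.000) = 31.2500.
Running total after k=1: 12375.0.
Order-2 term: −1/720 · (6.00000 − 6.00000) = 0.00000.

S_2 ≈ 12375.0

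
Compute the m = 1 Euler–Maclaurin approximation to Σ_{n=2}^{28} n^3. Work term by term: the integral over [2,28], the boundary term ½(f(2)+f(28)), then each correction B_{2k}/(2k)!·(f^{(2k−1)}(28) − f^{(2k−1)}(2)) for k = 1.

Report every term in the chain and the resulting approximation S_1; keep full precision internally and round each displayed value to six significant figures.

S_1 ≈ 164835

The integral term ∫_2^28 x^3 dx = 153660.
Boundary: ½(f(2) + f(28)) = ½(8.00000 + 21952.0) = 10980.0.
Integral + boundary = 164640.
Correction k=1: B_{2}/2! · (f^{(1)}(28) − f^{(1)}(2)) = 1/12 · (2352.00 − 12.0000) = 195.000.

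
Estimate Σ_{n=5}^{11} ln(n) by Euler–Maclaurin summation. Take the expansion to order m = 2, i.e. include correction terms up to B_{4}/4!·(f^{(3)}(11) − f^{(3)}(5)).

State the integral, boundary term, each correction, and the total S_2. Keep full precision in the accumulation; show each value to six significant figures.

S_2 ≈ 14.3243

The integral term ∫_5^11 ln(x) dx = 12.3297.
½[f(5) + f(11)] = ½[1.60944 + 2.39790] = 2.00367.
Integral + boundary = 14.3333.
Order-1 term: 1/12 · (0.0909091 − 0.200000) = -0.00909091.
After k=1: 14.3242.
Order-2 term: −1/720 · (0.00150263 − 0.0160000) = 2.01352e-05.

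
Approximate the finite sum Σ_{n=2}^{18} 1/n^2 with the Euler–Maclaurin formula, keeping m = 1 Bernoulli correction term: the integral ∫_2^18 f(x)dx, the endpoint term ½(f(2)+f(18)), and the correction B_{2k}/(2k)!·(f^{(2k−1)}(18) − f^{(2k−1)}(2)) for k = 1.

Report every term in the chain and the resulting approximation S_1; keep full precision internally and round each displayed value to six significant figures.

The integral term ∫_2^18 1/x^2 dx = 0.444444.
½[f(2) + f(18)] = ½[0.250000 + 0.00308642] = 0.126543.
So far: 0.570988.
k=1: B_{2}/(2)! × [f^{(1)}(18) − f^{(1)}(2)] = 1/12 × (-0.000342936 − (-0.250000)) = 0.0208048.

S_1 ≈ 0.591792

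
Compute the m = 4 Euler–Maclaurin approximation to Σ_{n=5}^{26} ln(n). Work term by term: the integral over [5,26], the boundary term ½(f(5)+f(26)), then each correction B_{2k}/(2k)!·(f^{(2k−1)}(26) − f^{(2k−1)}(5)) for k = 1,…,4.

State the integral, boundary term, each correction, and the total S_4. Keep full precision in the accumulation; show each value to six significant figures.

S_4 ≈ 58.0836

The integral term ∫_5^26 ln(x) dx = 55.6633.
½[f(5) + f(26)] = ½[1.60944 + 3.25810] = 2.43377.
So far: 58.0971.
Order-1 term: 1/12 · (0.0384615 − 0.200000) = -0.0134615.
Partial sum through k=1: 58.0836.
Order-2 term: −1/720 · (0.000113792 − 0.0160000) = 2.20642e-05.
Partial sum through k=2: 58.0836.
Order-3 term: 1/30240 · (2.01997e-06 − 0.00768000) = -2.53901e-07.
Partial sum through k=3: 58.0836.
Order-4 term: −1/1209600 · (8.96436e-08 − 0.00921600) = 7.61897e-09.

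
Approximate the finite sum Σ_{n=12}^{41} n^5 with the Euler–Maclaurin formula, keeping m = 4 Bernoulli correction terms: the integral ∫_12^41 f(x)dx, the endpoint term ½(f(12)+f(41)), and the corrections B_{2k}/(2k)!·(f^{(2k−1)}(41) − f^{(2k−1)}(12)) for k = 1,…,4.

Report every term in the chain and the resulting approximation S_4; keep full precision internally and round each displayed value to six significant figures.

The integral term ∫_12^41 x^5 dx = 7.91186e+08.
Boundary: ½(f(12) + f(41)) = ½(248832 + 1.15856e+08) = 5.80525e+07.
So far: 8.49239e+08.
Correction k=1: B_{2}/2! · (f^{(1)}(41) − f^{(1)}(12)) = 1/12 · (1.41288e+07 − 103680) = 1.16876e+06.
Running total after k=1: 8.50408e+08.
Correction k=2: B_{4}/4! · (f^{(3)}(41) − f^{(3)}(12)) = −1/720 · (100860 − 8640.00) = -128.083.
Running total after k=2: 8.50408e+08.
Correction k=3: B_{6}/6! · (f^{(5)}(41) − f^{(5)}(12)) = 1/30240 · (120.000 − 120.000) = 0.00000.
Running total after k=3: 8.50408e+08.
Correction k=4: B_{8}/8! · (f^{(7)}(41) − f^{(7)}(12)) = −1/1209600 · (0.00000 − 0.00000) = 0.00000.

S_4 ≈ 8.50408e+08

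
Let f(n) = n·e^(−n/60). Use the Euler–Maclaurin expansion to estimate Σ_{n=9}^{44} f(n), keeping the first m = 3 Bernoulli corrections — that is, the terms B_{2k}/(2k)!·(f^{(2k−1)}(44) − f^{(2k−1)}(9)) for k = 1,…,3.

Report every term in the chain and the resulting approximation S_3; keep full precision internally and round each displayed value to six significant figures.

S_3 ≈ 580.616

Integral: ∫_9^44 x·e^(−x/60) dx = 566.226.
Endpoint term: (f(9) + f(44))/2 = (7.74637 + 21.1334)/2 = 14.4399.
Integral + boundary = 580.666.
Order-1 term: 1/12 · (0.128081 − 0.731602) = -0.0502934.
After k=1: 580.616.
Order-2 term: −1/720 · (0.000302414 − 0.000681394) = 5.26360e-07.
After k=2: 580.616.
Order-3 term: 1/30240 · (1.58125e-07 − 3.22101e-07) = -5.42249e-12.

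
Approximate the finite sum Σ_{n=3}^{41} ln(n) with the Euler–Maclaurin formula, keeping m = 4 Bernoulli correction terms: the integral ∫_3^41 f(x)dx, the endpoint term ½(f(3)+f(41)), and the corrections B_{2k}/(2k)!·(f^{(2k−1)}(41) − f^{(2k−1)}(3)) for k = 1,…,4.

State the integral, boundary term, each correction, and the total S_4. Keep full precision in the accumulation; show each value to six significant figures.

S_4 ≈ 113.341

∫_3^41 ln(x) dx evaluates to 110.961.
½[f(3) + f(41)] = ½[1.09861 + 3.71357] = 2.40609.
Running total after boundary: 113.367.
Correction k=1: B_{2}/2! · (f^{(1)}(41) − f^{(1)}(3)) = 1/12 · (0.0243902 − 0.333333) = -0.0257453.
Running total after k=1: 113.341.
Correction k=2: B_{4}/4! · (f^{(3)}(41) − f^{(3)}(3)) = −1/720 · (2.90187e-05 − 0.0740741) = 0.000102840.
Running total after k=2: 113.341.
Correction k=3: B_{6}/6! · (f^{(5)}(41) − f^{(5)}(3)) = 1/30240 · (2.07153e-07 − 0.0987654) = -3.26605e-06.
Running total after k=3: 113.341.
Correction k=4: B_{8}/8! · (f^{(7)}(41) − f^{(7)}(3)) = −1/1209600 · (3.69697e-09 − 0.329218) = 2.72171e-07.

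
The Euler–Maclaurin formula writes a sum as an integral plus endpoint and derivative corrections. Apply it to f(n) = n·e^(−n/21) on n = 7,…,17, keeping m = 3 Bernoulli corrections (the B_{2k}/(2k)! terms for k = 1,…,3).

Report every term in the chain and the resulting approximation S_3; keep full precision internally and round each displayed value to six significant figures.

S_3 ≈ 72.4128

∫_7^17 x·e^(−x/21) dx evaluates to 66.1546.
Boundary: ½(f(7) + f(17)) = ½(5.01572 + 7.56619) = 6.29095.
Running total after boundary: 72.4455.
k=1: B_{2}/(2)! × [f^{(1)}(17) − f^{(1)}(7)] = 1/12 × (0.0847752 − 0.477688) = -0.0327427.
After k=1: 72.4128.
k=2: B_{4}/(4)! × [f^{(3)}(17) − f^{(3)}(7)] = −1/720 × (0.00221069 − 0.00433277) = 2.94733e-06.
After k=2: 72.4128.
k=3: B_{6}/(6)! × [f^{(5)}(17) − f^{(5)}(7)] = 1/30240 × (9.58991e-06 − 1.71935e-05) = -2.51442e-10.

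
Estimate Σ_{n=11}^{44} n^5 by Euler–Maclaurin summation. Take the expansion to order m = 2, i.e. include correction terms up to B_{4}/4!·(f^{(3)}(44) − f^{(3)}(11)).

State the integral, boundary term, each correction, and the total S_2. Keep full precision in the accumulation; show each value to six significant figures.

S_2 ≈ 1.29318e+09

∫_11^44 x^5 dx evaluates to 1.20909e+09.
Endpoint term: (f(11) + f(44))/2 = (161051 + 1.64916e+08)/2 = 8.25386e+07.
So far: 1.29163e+09.
k=1: B_{2}/(2)! × [f^{(1)}(44) − f^{(1)}(11)] = 1/12 × (1.87405e+07 − 73205.0) = 1.55561e+06.
After k=1: 1.29318e+09.
k=2: B_{4}/(4)! × [f^{(3)}(44) − f^{(3)}(11)] = −1/720 × (116160 − 7260.00) = -151.250.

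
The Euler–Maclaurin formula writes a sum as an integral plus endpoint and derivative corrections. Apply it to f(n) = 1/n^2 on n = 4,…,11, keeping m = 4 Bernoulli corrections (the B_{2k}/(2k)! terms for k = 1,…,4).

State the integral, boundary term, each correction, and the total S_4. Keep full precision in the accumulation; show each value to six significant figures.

Integral: ∫_4^11 1/x^2 dx = 0.159091.
Endpoint term: (f(4) + f(11))/2 = (0.0625000 + 0.00826446)/2 = 0.0353822.
Running total after boundary: 0.194473.
Correction k=1: B_{2}/2! · (f^{(1)}(11) − f^{(1)}(4)) = 1/12 · (-0.00150263 − (-0.0312500)) = 0.00247895.
After k=1: 0.196952.
Correction k=2: B_{4}/4! · (f^{(3)}(11) − f^{(3)}(4)) = −1/720 · (-0.000149021 − (-0.0234375)) = -3.23451e-05.
After k=2: 0.196920.
Correction k=3: B_{6}/6! · (f^{(5)}(11) − f^{(5)}(4)) = 1/30240 · (-3.69474e-05 − (-0.0439453)) = 1.45200e-06.
After k=3: 0.196921.
Correction k=4: B_{8}/8! · (f^{(7)}(11) − f^{(7)}(4)) = −1/1209600 · (-1.70996e-05 − (-0.153809)) = -1.27142e-07.

S_4 ≈ 0.196921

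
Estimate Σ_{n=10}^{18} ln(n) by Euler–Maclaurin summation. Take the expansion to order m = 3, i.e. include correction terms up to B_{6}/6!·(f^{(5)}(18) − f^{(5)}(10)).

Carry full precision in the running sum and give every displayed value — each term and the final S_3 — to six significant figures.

S_3 ≈ 23.5936

Integral: ∫_10^18 ln(x) dx = 21.0008.
Endpoint term: (f(10) + f(18))/2 = (2.30259 + 2.89037)/2 = 2.59648.
Integral + boundary = 23.5973.
Order-1 term: 1/12 · (0.0555556 − 0.100000) = -0.00370370.
Partial sum through k=1: 23.5936.
Order-2 term: −1/720 · (0.000342936 − 0.00200000) = 2.30148e-06.
Partial sum through k=2: 23.5936.
Order-3 term: 1/30240 · (1.27013e-05 − 0.000240000) = -7.51649e-09.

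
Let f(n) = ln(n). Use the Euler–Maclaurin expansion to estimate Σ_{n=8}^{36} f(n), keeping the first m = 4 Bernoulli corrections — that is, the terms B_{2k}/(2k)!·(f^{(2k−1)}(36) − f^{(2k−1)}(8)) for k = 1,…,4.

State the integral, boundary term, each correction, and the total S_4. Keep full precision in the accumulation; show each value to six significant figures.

∫_8^36 ln(x) dx evaluates to 84.3711.
Boundary: ½(f(8) + f(36)) = ½(2.07944 + 3.58352) = 2.83148.
Running total after boundary: 87.2026.
k=1: B_{2}/(2)! × [f^{(1)}(36) − f^{(1)}(8)] = 1/12 × (0.0277778 − 0.125000) = -0.00810185.
After k=1: 87.1945.
k=2: B_{4}/(4)! × [f^{(3)}(36) − f^{(3)}(8)] = −1/720 × (4.28669e-05 − 0.00390625) = 5.36581e-06.
After k=2: 87.1945.
k=3: B_{6}/(6)! × [f^{(5)}(36) − f^{(5)}(8)] = 1/30240 × (3.96916e-07 − 0.000732422) = -2.42072e-08.
After k=3: 87.1945.
k=4: B_{8}/(8)! × [f^{(7)}(36) − f^{(7)}(8)] = −1/1209600 × (9.18787e-09 − 0.000343323) = 2.83824e-10.

S_4 ≈ 87.1945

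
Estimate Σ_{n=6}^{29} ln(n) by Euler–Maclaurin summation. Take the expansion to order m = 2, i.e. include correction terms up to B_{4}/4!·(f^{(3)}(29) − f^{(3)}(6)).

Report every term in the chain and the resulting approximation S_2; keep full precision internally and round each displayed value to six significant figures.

S_2 ≈ 66.4695

Integral: ∫_6^29 ln(x) dx = 63.9010.
Boundary: ½(f(6) + f(29)) = ½(1.79176 + 3.36730) = 2.57953.
Integral + boundary = 66.4805.
k=1: B_{2}/(2)! × [f^{(1)}(29) − f^{(1)}(6)] = 1/12 × (0.0344828 − 0.166667) = -0.0110153.
Running total after k=1: 66.4695.
k=2: B_{4}/(4)! × [f^{(3)}(29) − f^{(3)}(6)] = −1/720 × (8.20042e-05 − 0.00925926) = 1.27462e-05.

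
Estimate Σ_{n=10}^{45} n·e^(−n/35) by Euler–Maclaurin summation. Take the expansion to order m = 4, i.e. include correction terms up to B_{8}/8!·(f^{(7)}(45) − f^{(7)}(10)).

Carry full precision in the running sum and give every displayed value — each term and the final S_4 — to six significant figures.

S_4 ≈ 419.434

∫_10^45 x·e^(−x/35) dx evaluates to 409.508.
Endpoint term: (f(10) + f(45))/2 = (7.51477 + 12.4404)/2 = 9.97758.
Integral + boundary = 419.486.
Order-1 term: 1/12 · (-0.0789866 − 0.536769) = -0.0513130.
After k=1: 419.434.
Order-2 term: −1/720 · (0.000386873 − 0.00166508) = 1.77529e-06.
After k=2: 419.434.
Order-3 term: 1/30240 · (6.84265e-07 − 2.36080e-06) = -5.54410e-11.
After k=3: 419.434.
Order-4 term: −1/1209600 · (8.59360e-10 − 2.74478e-09) = 1.55871e-15.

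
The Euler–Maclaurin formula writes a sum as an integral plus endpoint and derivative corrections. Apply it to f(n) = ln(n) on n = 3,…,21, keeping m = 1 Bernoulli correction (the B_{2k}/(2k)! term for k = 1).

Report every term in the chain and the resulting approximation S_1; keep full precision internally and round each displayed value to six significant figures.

∫_3^21 ln(x) dx evaluates to 42.6391.
½[f(3) + f(21)] = ½[1.09861 + 3.04452] = 2.07157.
Running total after boundary: 44.7107.
Order-1 term: 1/12 · (0.0476190 − 0.333333) = -0.0238095.

S_1 ≈ 44.6869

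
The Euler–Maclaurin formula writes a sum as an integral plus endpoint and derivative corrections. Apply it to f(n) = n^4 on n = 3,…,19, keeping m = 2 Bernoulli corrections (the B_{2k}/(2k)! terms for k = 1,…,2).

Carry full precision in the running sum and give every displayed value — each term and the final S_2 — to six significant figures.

Integral: ∫_3^19 x^4 dx = 495171.
½[f(3) + f(19)] = ½[81.0000 + 130321] = 65201.0.
Integral + boundary = 560372.
k=1: B_{2}/(2)! × [f^{(1)}(19) − f^{(1)}(3)] = 1/12 × (27436.0 − 108.000) = 2277.33.
Partial sum through k=1: 562650.
k=2: B_{4}/(4)! × [f^{(3)}(19) − f^{(3)}(3)] = −1/720 × (456.000 − 72.0000) = -0.533333.

S_2 ≈ 562649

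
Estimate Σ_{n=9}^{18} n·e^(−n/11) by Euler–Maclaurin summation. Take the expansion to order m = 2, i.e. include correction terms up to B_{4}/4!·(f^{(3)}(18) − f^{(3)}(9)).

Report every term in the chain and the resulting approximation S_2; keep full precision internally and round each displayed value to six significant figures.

S_2 ≈ 38.6870

The integral term ∫_9^18 x·e^(−x/11) dx = 34.9662.
Boundary: ½(f(9) + f(18)) = ½(3.97110 + 3.50436) = 3.73773.
Integral + boundary = 38.7040.
k=1: B_{2}/(2)! × [f^{(1)}(18) − f^{(1)}(9)] = 1/12 × (-0.123892 − 0.0802242) = -0.0170096.
After k=1: 38.6870.
k=2: B_{4}/(4)! × [f^{(3)}(18) − f^{(3)}(9)] = −1/720 × (0.00219407 − 0.00795612) = 8.00285e-06.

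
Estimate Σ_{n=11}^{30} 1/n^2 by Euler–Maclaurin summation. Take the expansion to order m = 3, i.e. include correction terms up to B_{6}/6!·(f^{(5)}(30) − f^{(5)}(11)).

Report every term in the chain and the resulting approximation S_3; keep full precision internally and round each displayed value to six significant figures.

S_3 ≈ 0.0623824

Integral: ∫_11^30 1/x^2 dx = 0.0575758.
Endpoint term: (f(11) + f(30))/2 = (0.00826446 + 0.00111111)/2 = 0.00468779.
So far: 0.0622635.
Correction k=1: B_{2}/2! · (f^{(1)}(30) − f^{(1)}(11)) = 1/12 · (-7.40741e-05 − (-0.00150263)) = 0.000119046.
After k=1: 0.0623826.
Correction k=2: B_{4}/4! · (f^{(3)}(30) − f^{(3)}(11)) = −1/720 · (-9.87654e-07 − (-0.000149021)) = -2.05602e-07.
After k=2: 0.0623824.
Correction k=3: B_{6}/6! · (f^{(5)}(30) − f^{(5)}(11)) = 1/30240 · (-3.29218e-08 − (-3.69474e-05)) = 1.22072e-09.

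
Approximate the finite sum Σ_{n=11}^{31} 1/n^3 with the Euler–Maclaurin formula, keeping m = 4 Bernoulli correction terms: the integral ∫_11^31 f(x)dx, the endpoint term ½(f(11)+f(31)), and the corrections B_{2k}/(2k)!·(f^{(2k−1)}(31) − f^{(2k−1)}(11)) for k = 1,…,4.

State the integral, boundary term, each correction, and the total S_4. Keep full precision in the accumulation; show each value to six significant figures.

S_4 ≈ 0.00402114

Integral: ∫_11^31 1/x^3 dx = 0.00361194.
Boundary: ½(f(11) + f(31)) = ½(0.000751315 + 3.35672e-05) = 0.000392441.
Integral + boundary = 0.00400438.
k=1: B_{2}/(2)! × [f^{(1)}(31) − f^{(1)}(11)] = 1/12 × (-3.24844e-06 − (-0.000204904)) = 1.68046e-05.
Partial sum through k=1: 0.00402119.
k=2: B_{4}/(4)! × [f^{(3)}(31) − f^{(3)}(11)] = −1/720 × (-6.76054e-08 − (-3.38684e-05)) = -4.69456e-08.
Partial sum through k=2: 0.00402114.
k=3: B_{6}/(6)! × [f^{(5)}(31) − f^{(5)}(11)] = 1/30240 × (-2.95466e-09 − (-1.17560e-05)) = 3.88658e-10.
Partial sum through k=3: 0.00402114.
k=4: B_{8}/(8)! × [f^{(7)}(31) − f^{(7)}(11)] = −1/1209600 × (-2.21369e-10 − (-6.99530e-06)) = -5.78297e-12.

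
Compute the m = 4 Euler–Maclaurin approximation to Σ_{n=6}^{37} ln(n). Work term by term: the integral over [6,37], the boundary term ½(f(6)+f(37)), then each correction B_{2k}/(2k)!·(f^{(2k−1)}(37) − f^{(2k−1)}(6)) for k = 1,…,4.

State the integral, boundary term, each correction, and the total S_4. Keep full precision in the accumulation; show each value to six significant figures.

S_4 ≈ 94.5431

∫_6^37 ln(x) dx evaluates to 91.8534.
Boundary: ½(f(6) + f(37)) = ½(1.79176 + 3.61092) = 2.70134.
So far: 94.5547.
Order-1 term: 1/12 · (0.0270270 − 0.166667) = -0.0116366.
Running total after k=1: 94.5431.
Order-2 term: −1/720 · (3.94843e-05 − 0.00925926) = 1.28052e-05.
Running total after k=2: 94.5431.
Order-3 term: 1/30240 · (3.46101e-07 − 0.00308642) = -1.02053e-07.
Running total after k=3: 94.5431.
Order-4 term: −1/1209600 · (7.58439e-09 − 0.00257202) = 2.12633e-09.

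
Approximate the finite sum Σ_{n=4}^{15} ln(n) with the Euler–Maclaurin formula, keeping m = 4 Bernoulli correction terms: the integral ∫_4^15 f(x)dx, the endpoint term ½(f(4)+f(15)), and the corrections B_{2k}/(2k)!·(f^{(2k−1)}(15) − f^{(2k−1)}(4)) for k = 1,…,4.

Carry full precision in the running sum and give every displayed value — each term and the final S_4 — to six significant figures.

S_4 ≈ 26.1075

Integral: ∫_4^15 ln(x) dx = 24.0756.
½[f(4) + f(15)] = ½[1.38629 + 2.70805] = 2.04717.
So far: 26.1227.
k=1: B_{2}/(2)! × [f^{(1)}(15) − f^{(1)}(4)] = 1/12 × (0.0666667 − 0.250000) = -0.0152778.
After k=1: 26.1075.
k=2: B_{4}/(4)! × [f^{(3)}(15) − f^{(3)}(4)] = −1/720 × (0.000592593 − 0.0312500) = 4.25797e-05.
After k=2: 26.1075.
k=3: B_{6}/(6)! × [f^{(5)}(15) − f^{(5)}(4)] = 1/30240 × (3.16049e-05 − 0.0234375) = -7.74004e-07.
After k=3: 26.1075.
k=4: B_{8}/(8)! × [f^{(7)}(15) − f^{(7)}(4)] = −1/1209600 × (4.21399e-06 − 0.0439453) = 3.63270e-08.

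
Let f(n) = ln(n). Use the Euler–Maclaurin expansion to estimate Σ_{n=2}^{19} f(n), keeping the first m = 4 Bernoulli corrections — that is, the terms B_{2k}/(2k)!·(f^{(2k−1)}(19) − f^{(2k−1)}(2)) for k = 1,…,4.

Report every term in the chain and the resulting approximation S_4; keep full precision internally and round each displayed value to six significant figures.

S_4 ≈ 39.3399

∫_2^19 ln(x) dx evaluates to 37.5580.
Endpoint term: (f(2) + f(19))/2 = (0.693147 + 2.94444)/2 = 1.81879.
Integral + boundary = 39.3768.
k=1: B_{2}/(2)! × [f^{(1)}(19) − f^{(1)}(2)] = 1/12 × (0.0526316 − 0.500000) = -0.0372807.
Partial sum through k=1: 39.3396.
k=2: B_{4}/(4)! × [f^{(3)}(19) − f^{(3)}(2)] = −1/720 × (0.000291588 − 0.250000) = 0.000346817.
Partial sum through k=2: 39.3399.
k=3: B_{6}/(6)! × [f^{(5)}(19) − f^{(5)}(2)] = 1/30240 × (9.69267e-06 − 0.750000) = -2.48013e-05.
Partial sum through k=3: 39.3399.
k=4: B_{8}/(8)! × [f^{(7)}(19) − f^{(7)}(2)] = −1/1209600 × (8.05485e-07 − 5.62500) = 4.65030e-06.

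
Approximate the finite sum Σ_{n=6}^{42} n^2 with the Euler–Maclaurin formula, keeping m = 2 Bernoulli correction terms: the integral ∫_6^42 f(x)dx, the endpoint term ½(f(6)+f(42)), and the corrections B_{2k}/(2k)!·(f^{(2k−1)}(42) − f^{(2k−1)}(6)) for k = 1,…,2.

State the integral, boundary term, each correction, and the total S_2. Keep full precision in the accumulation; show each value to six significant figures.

S_2 ≈ 25530.0

The integral term ∫_6^42 x^2 dx = 24624.0.
½[f(6) + f(42)] = ½[36.0000 + 1764.00] = 900.000.
Integral + boundary = 25524.0.
k=1: B_{2}/(2)! × [f^{(1)}(42) − f^{(1)}(6)] = 1/12 × (84.0000 − 12.0000) = 6.00000.
After k=1: 25530.0.
k=2: B_{4}/(4)! × [f^{(3)}(42) − f^{(3)}(6)] = −1/720 × (0.00000 − 0.00000) = 0.00000.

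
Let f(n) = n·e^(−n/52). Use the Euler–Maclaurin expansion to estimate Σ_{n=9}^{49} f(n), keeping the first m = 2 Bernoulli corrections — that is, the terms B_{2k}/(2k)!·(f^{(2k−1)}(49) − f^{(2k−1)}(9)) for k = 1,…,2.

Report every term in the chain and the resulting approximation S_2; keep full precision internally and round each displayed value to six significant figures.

The integral term ∫_9^49 x·e^(−x/52) dx = 621.035.
½[f(9) + f(49)] = ½[7.56966 + 19.0966] = 13.3332.
Integral + boundary = 634.368.
Correction k=1: B_{2}/2! · (f^{(1)}(49) − f^{(1)}(9)) = 1/12 · (0.0224843 − 0.695503) = -0.0560849.
Running total after k=1: 634.312.
Correction k=2: B_{4}/4! · (f^{(3)}(49) − f^{(3)}(9)) = −1/720 · (0.000296575 − 0.000879308) = 8.09351e-07.

S_2 ≈ 634.312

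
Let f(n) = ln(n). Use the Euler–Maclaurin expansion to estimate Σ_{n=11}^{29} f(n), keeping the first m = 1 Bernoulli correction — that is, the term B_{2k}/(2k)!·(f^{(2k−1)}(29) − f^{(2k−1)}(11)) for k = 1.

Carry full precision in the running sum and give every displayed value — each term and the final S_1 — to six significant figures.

The integral term ∫_11^29 ln(x) dx = 53.2747.
½[f(11) + f(29)] = ½[2.39790 + 3.36730] = 2.88260.
Running total after boundary: 56.1573.
Order-1 term: 1/12 · (0.0344828 − 0.0909091) = -0.00470219.

S_1 ≈ 56.1526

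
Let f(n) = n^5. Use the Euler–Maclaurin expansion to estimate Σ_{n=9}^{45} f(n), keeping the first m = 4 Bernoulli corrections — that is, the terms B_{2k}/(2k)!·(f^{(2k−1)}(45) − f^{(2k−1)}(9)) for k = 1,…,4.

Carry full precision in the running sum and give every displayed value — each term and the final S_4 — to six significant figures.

S_4 ≈ 1.47787e+09

Integral: ∫_9^45 x^5 dx = 1.38387e+09.
Boundary: ½(f(9) + f(45)) = ½(59049.0 + 1.84528e+08) = 9.22936e+07.
Running total after boundary: 1.47617e+09.
Correction k=1: B_{2}/2! · (f^{(1)}(45) − f^{(1)}(9)) = 1/12 · (2.05031e+07 − 32805.0) = 1.70586e+06.
After k=1: 1.47787e+09.
Correction k=2: B_{4}/4! · (f^{(3)}(45) − f^{(3)}(9)) = −1/720 · (121500 − 4860.00) = -162.000.
After k=2: 1.47787e+09.
Correction k=3: B_{6}/6! · (f^{(5)}(45) − f^{(5)}(9)) = 1/30240 · (120.000 − 120.000) = 0.00000.
After k=3: 1.47787e+09.
Correction k=4: B_{8}/8! · (f^{(7)}(45) − f^{(7)}(9)) = −1/1209600 · (0.00000 − 0.00000) = 0.00000.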